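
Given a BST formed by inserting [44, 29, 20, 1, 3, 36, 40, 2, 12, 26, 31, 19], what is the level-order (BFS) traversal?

Tree insertion order: [44, 29, 20, 1, 3, 36, 40, 2, 12, 26, 31, 19]
Tree (level-order array): [44, 29, None, 20, 36, 1, 26, 31, 40, None, 3, None, None, None, None, None, None, 2, 12, None, None, None, 19]
BFS from the root, enqueuing left then right child of each popped node:
  queue [44] -> pop 44, enqueue [29], visited so far: [44]
  queue [29] -> pop 29, enqueue [20, 36], visited so far: [44, 29]
  queue [20, 36] -> pop 20, enqueue [1, 26], visited so far: [44, 29, 20]
  queue [36, 1, 26] -> pop 36, enqueue [31, 40], visited so far: [44, 29, 20, 36]
  queue [1, 26, 31, 40] -> pop 1, enqueue [3], visited so far: [44, 29, 20, 36, 1]
  queue [26, 31, 40, 3] -> pop 26, enqueue [none], visited so far: [44, 29, 20, 36, 1, 26]
  queue [31, 40, 3] -> pop 31, enqueue [none], visited so far: [44, 29, 20, 36, 1, 26, 31]
  queue [40, 3] -> pop 40, enqueue [none], visited so far: [44, 29, 20, 36, 1, 26, 31, 40]
  queue [3] -> pop 3, enqueue [2, 12], visited so far: [44, 29, 20, 36, 1, 26, 31, 40, 3]
  queue [2, 12] -> pop 2, enqueue [none], visited so far: [44, 29, 20, 36, 1, 26, 31, 40, 3, 2]
  queue [12] -> pop 12, enqueue [19], visited so far: [44, 29, 20, 36, 1, 26, 31, 40, 3, 2, 12]
  queue [19] -> pop 19, enqueue [none], visited so far: [44, 29, 20, 36, 1, 26, 31, 40, 3, 2, 12, 19]
Result: [44, 29, 20, 36, 1, 26, 31, 40, 3, 2, 12, 19]


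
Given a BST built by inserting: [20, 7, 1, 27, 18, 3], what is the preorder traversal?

Tree insertion order: [20, 7, 1, 27, 18, 3]
Tree (level-order array): [20, 7, 27, 1, 18, None, None, None, 3]
Preorder traversal: [20, 7, 1, 3, 18, 27]


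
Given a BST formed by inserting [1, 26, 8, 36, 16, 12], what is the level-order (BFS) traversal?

Tree insertion order: [1, 26, 8, 36, 16, 12]
Tree (level-order array): [1, None, 26, 8, 36, None, 16, None, None, 12]
BFS from the root, enqueuing left then right child of each popped node:
  queue [1] -> pop 1, enqueue [26], visited so far: [1]
  queue [26] -> pop 26, enqueue [8, 36], visited so far: [1, 26]
  queue [8, 36] -> pop 8, enqueue [16], visited so far: [1, 26, 8]
  queue [36, 16] -> pop 36, enqueue [none], visited so far: [1, 26, 8, 36]
  queue [16] -> pop 16, enqueue [12], visited so far: [1, 26, 8, 36, 16]
  queue [12] -> pop 12, enqueue [none], visited so far: [1, 26, 8, 36, 16, 12]
Result: [1, 26, 8, 36, 16, 12]


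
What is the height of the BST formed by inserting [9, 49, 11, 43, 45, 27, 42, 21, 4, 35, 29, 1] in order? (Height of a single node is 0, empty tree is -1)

Insertion order: [9, 49, 11, 43, 45, 27, 42, 21, 4, 35, 29, 1]
Tree (level-order array): [9, 4, 49, 1, None, 11, None, None, None, None, 43, 27, 45, 21, 42, None, None, None, None, 35, None, 29]
Compute height bottom-up (empty subtree = -1):
  height(1) = 1 + max(-1, -1) = 0
  height(4) = 1 + max(0, -1) = 1
  height(21) = 1 + max(-1, -1) = 0
  height(29) = 1 + max(-1, -1) = 0
  height(35) = 1 + max(0, -1) = 1
  height(42) = 1 + max(1, -1) = 2
  height(27) = 1 + max(0, 2) = 3
  height(45) = 1 + max(-1, -1) = 0
  height(43) = 1 + max(3, 0) = 4
  height(11) = 1 + max(-1, 4) = 5
  height(49) = 1 + max(5, -1) = 6
  height(9) = 1 + max(1, 6) = 7
Height = 7


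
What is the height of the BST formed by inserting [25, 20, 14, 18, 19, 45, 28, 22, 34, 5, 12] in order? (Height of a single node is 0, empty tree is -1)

Insertion order: [25, 20, 14, 18, 19, 45, 28, 22, 34, 5, 12]
Tree (level-order array): [25, 20, 45, 14, 22, 28, None, 5, 18, None, None, None, 34, None, 12, None, 19]
Compute height bottom-up (empty subtree = -1):
  height(12) = 1 + max(-1, -1) = 0
  height(5) = 1 + max(-1, 0) = 1
  height(19) = 1 + max(-1, -1) = 0
  height(18) = 1 + max(-1, 0) = 1
  height(14) = 1 + max(1, 1) = 2
  height(22) = 1 + max(-1, -1) = 0
  height(20) = 1 + max(2, 0) = 3
  height(34) = 1 + max(-1, -1) = 0
  height(28) = 1 + max(-1, 0) = 1
  height(45) = 1 + max(1, -1) = 2
  height(25) = 1 + max(3, 2) = 4
Height = 4


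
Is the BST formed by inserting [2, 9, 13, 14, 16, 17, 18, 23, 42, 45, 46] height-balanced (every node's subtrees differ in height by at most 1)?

Tree (level-order array): [2, None, 9, None, 13, None, 14, None, 16, None, 17, None, 18, None, 23, None, 42, None, 45, None, 46]
Definition: a tree is height-balanced if, at every node, |h(left) - h(right)| <= 1 (empty subtree has height -1).
Bottom-up per-node check:
  node 46: h_left=-1, h_right=-1, diff=0 [OK], height=0
  node 45: h_left=-1, h_right=0, diff=1 [OK], height=1
  node 42: h_left=-1, h_right=1, diff=2 [FAIL (|-1-1|=2 > 1)], height=2
  node 23: h_left=-1, h_right=2, diff=3 [FAIL (|-1-2|=3 > 1)], height=3
  node 18: h_left=-1, h_right=3, diff=4 [FAIL (|-1-3|=4 > 1)], height=4
  node 17: h_left=-1, h_right=4, diff=5 [FAIL (|-1-4|=5 > 1)], height=5
  node 16: h_left=-1, h_right=5, diff=6 [FAIL (|-1-5|=6 > 1)], height=6
  node 14: h_left=-1, h_right=6, diff=7 [FAIL (|-1-6|=7 > 1)], height=7
  node 13: h_left=-1, h_right=7, diff=8 [FAIL (|-1-7|=8 > 1)], height=8
  node 9: h_left=-1, h_right=8, diff=9 [FAIL (|-1-8|=9 > 1)], height=9
  node 2: h_left=-1, h_right=9, diff=10 [FAIL (|-1-9|=10 > 1)], height=10
Node 42 violates the condition: |-1 - 1| = 2 > 1.
Result: Not balanced


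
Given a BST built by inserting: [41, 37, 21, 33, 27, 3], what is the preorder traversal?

Tree insertion order: [41, 37, 21, 33, 27, 3]
Tree (level-order array): [41, 37, None, 21, None, 3, 33, None, None, 27]
Preorder traversal: [41, 37, 21, 3, 33, 27]


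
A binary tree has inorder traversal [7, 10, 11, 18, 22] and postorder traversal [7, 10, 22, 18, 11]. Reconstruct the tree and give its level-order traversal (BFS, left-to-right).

Inorder:   [7, 10, 11, 18, 22]
Postorder: [7, 10, 22, 18, 11]
Algorithm: postorder visits root last, so walk postorder right-to-left;
each value is the root of the current inorder slice — split it at that
value, recurse on the right subtree first, then the left.
Recursive splits:
  root=11; inorder splits into left=[7, 10], right=[18, 22]
  root=18; inorder splits into left=[], right=[22]
  root=22; inorder splits into left=[], right=[]
  root=10; inorder splits into left=[7], right=[]
  root=7; inorder splits into left=[], right=[]
Reconstructed level-order: [11, 10, 18, 7, 22]


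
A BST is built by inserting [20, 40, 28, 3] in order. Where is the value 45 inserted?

Starting tree (level order): [20, 3, 40, None, None, 28]
Insertion path: 20 -> 40
Result: insert 45 as right child of 40
Final tree (level order): [20, 3, 40, None, None, 28, 45]


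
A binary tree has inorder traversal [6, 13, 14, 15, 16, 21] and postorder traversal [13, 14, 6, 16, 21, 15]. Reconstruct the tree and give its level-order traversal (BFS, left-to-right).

Inorder:   [6, 13, 14, 15, 16, 21]
Postorder: [13, 14, 6, 16, 21, 15]
Algorithm: postorder visits root last, so walk postorder right-to-left;
each value is the root of the current inorder slice — split it at that
value, recurse on the right subtree first, then the left.
Recursive splits:
  root=15; inorder splits into left=[6, 13, 14], right=[16, 21]
  root=21; inorder splits into left=[16], right=[]
  root=16; inorder splits into left=[], right=[]
  root=6; inorder splits into left=[], right=[13, 14]
  root=14; inorder splits into left=[13], right=[]
  root=13; inorder splits into left=[], right=[]
Reconstructed level-order: [15, 6, 21, 14, 16, 13]


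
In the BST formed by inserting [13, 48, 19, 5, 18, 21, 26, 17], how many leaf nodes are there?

Tree built from: [13, 48, 19, 5, 18, 21, 26, 17]
Tree (level-order array): [13, 5, 48, None, None, 19, None, 18, 21, 17, None, None, 26]
Rule: A leaf has 0 children.
Per-node child counts:
  node 13: 2 child(ren)
  node 5: 0 child(ren)
  node 48: 1 child(ren)
  node 19: 2 child(ren)
  node 18: 1 child(ren)
  node 17: 0 child(ren)
  node 21: 1 child(ren)
  node 26: 0 child(ren)
Matching nodes: [5, 17, 26]
Count of leaf nodes: 3


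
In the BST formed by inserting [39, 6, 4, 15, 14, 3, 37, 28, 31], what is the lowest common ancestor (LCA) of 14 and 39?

Tree insertion order: [39, 6, 4, 15, 14, 3, 37, 28, 31]
Tree (level-order array): [39, 6, None, 4, 15, 3, None, 14, 37, None, None, None, None, 28, None, None, 31]
In a BST, the LCA of p=14, q=39 is the first node v on the
root-to-leaf path with p <= v <= q (go left if both < v, right if both > v).
Walk from root:
  at 39: 14 <= 39 <= 39, this is the LCA
LCA = 39


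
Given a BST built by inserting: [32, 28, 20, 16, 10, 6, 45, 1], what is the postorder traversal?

Tree insertion order: [32, 28, 20, 16, 10, 6, 45, 1]
Tree (level-order array): [32, 28, 45, 20, None, None, None, 16, None, 10, None, 6, None, 1]
Postorder traversal: [1, 6, 10, 16, 20, 28, 45, 32]


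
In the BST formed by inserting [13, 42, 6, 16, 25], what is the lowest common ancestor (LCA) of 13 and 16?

Tree insertion order: [13, 42, 6, 16, 25]
Tree (level-order array): [13, 6, 42, None, None, 16, None, None, 25]
In a BST, the LCA of p=13, q=16 is the first node v on the
root-to-leaf path with p <= v <= q (go left if both < v, right if both > v).
Walk from root:
  at 13: 13 <= 13 <= 16, this is the LCA
LCA = 13


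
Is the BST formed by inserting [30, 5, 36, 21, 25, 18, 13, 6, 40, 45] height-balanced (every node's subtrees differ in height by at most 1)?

Tree (level-order array): [30, 5, 36, None, 21, None, 40, 18, 25, None, 45, 13, None, None, None, None, None, 6]
Definition: a tree is height-balanced if, at every node, |h(left) - h(right)| <= 1 (empty subtree has height -1).
Bottom-up per-node check:
  node 6: h_left=-1, h_right=-1, diff=0 [OK], height=0
  node 13: h_left=0, h_right=-1, diff=1 [OK], height=1
  node 18: h_left=1, h_right=-1, diff=2 [FAIL (|1--1|=2 > 1)], height=2
  node 25: h_left=-1, h_right=-1, diff=0 [OK], height=0
  node 21: h_left=2, h_right=0, diff=2 [FAIL (|2-0|=2 > 1)], height=3
  node 5: h_left=-1, h_right=3, diff=4 [FAIL (|-1-3|=4 > 1)], height=4
  node 45: h_left=-1, h_right=-1, diff=0 [OK], height=0
  node 40: h_left=-1, h_right=0, diff=1 [OK], height=1
  node 36: h_left=-1, h_right=1, diff=2 [FAIL (|-1-1|=2 > 1)], height=2
  node 30: h_left=4, h_right=2, diff=2 [FAIL (|4-2|=2 > 1)], height=5
Node 18 violates the condition: |1 - -1| = 2 > 1.
Result: Not balanced


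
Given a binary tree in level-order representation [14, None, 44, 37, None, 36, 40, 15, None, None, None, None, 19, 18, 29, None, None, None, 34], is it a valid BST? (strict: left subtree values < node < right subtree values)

Level-order array: [14, None, 44, 37, None, 36, 40, 15, None, None, None, None, 19, 18, 29, None, None, None, 34]
Validate using subtree bounds (lo, hi): at each node, require lo < value < hi,
then recurse left with hi=value and right with lo=value.
Preorder trace (stopping at first violation):
  at node 14 with bounds (-inf, +inf): OK
  at node 44 with bounds (14, +inf): OK
  at node 37 with bounds (14, 44): OK
  at node 36 with bounds (14, 37): OK
  at node 15 with bounds (14, 36): OK
  at node 19 with bounds (15, 36): OK
  at node 18 with bounds (15, 19): OK
  at node 29 with bounds (19, 36): OK
  at node 34 with bounds (29, 36): OK
  at node 40 with bounds (37, 44): OK
No violation found at any node.
Result: Valid BST


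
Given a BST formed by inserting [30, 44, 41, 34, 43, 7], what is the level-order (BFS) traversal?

Tree insertion order: [30, 44, 41, 34, 43, 7]
Tree (level-order array): [30, 7, 44, None, None, 41, None, 34, 43]
BFS from the root, enqueuing left then right child of each popped node:
  queue [30] -> pop 30, enqueue [7, 44], visited so far: [30]
  queue [7, 44] -> pop 7, enqueue [none], visited so far: [30, 7]
  queue [44] -> pop 44, enqueue [41], visited so far: [30, 7, 44]
  queue [41] -> pop 41, enqueue [34, 43], visited so far: [30, 7, 44, 41]
  queue [34, 43] -> pop 34, enqueue [none], visited so far: [30, 7, 44, 41, 34]
  queue [43] -> pop 43, enqueue [none], visited so far: [30, 7, 44, 41, 34, 43]
Result: [30, 7, 44, 41, 34, 43]


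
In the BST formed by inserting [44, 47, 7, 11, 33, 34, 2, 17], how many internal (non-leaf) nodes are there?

Tree built from: [44, 47, 7, 11, 33, 34, 2, 17]
Tree (level-order array): [44, 7, 47, 2, 11, None, None, None, None, None, 33, 17, 34]
Rule: An internal node has at least one child.
Per-node child counts:
  node 44: 2 child(ren)
  node 7: 2 child(ren)
  node 2: 0 child(ren)
  node 11: 1 child(ren)
  node 33: 2 child(ren)
  node 17: 0 child(ren)
  node 34: 0 child(ren)
  node 47: 0 child(ren)
Matching nodes: [44, 7, 11, 33]
Count of internal (non-leaf) nodes: 4


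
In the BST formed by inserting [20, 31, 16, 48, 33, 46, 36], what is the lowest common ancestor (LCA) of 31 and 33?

Tree insertion order: [20, 31, 16, 48, 33, 46, 36]
Tree (level-order array): [20, 16, 31, None, None, None, 48, 33, None, None, 46, 36]
In a BST, the LCA of p=31, q=33 is the first node v on the
root-to-leaf path with p <= v <= q (go left if both < v, right if both > v).
Walk from root:
  at 20: both 31 and 33 > 20, go right
  at 31: 31 <= 31 <= 33, this is the LCA
LCA = 31


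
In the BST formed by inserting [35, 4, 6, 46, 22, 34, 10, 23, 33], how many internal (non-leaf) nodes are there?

Tree built from: [35, 4, 6, 46, 22, 34, 10, 23, 33]
Tree (level-order array): [35, 4, 46, None, 6, None, None, None, 22, 10, 34, None, None, 23, None, None, 33]
Rule: An internal node has at least one child.
Per-node child counts:
  node 35: 2 child(ren)
  node 4: 1 child(ren)
  node 6: 1 child(ren)
  node 22: 2 child(ren)
  node 10: 0 child(ren)
  node 34: 1 child(ren)
  node 23: 1 child(ren)
  node 33: 0 child(ren)
  node 46: 0 child(ren)
Matching nodes: [35, 4, 6, 22, 34, 23]
Count of internal (non-leaf) nodes: 6


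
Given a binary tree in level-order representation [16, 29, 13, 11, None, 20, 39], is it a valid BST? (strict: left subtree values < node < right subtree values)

Level-order array: [16, 29, 13, 11, None, 20, 39]
Validate using subtree bounds (lo, hi): at each node, require lo < value < hi,
then recurse left with hi=value and right with lo=value.
Preorder trace (stopping at first violation):
  at node 16 with bounds (-inf, +inf): OK
  at node 29 with bounds (-inf, 16): VIOLATION
Node 29 violates its bound: not (-inf < 29 < 16).
Result: Not a valid BST


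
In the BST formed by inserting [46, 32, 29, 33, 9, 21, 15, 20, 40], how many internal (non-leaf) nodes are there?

Tree built from: [46, 32, 29, 33, 9, 21, 15, 20, 40]
Tree (level-order array): [46, 32, None, 29, 33, 9, None, None, 40, None, 21, None, None, 15, None, None, 20]
Rule: An internal node has at least one child.
Per-node child counts:
  node 46: 1 child(ren)
  node 32: 2 child(ren)
  node 29: 1 child(ren)
  node 9: 1 child(ren)
  node 21: 1 child(ren)
  node 15: 1 child(ren)
  node 20: 0 child(ren)
  node 33: 1 child(ren)
  node 40: 0 child(ren)
Matching nodes: [46, 32, 29, 9, 21, 15, 33]
Count of internal (non-leaf) nodes: 7


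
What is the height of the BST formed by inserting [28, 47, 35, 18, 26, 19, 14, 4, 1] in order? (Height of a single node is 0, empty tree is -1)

Insertion order: [28, 47, 35, 18, 26, 19, 14, 4, 1]
Tree (level-order array): [28, 18, 47, 14, 26, 35, None, 4, None, 19, None, None, None, 1]
Compute height bottom-up (empty subtree = -1):
  height(1) = 1 + max(-1, -1) = 0
  height(4) = 1 + max(0, -1) = 1
  height(14) = 1 + max(1, -1) = 2
  height(19) = 1 + max(-1, -1) = 0
  height(26) = 1 + max(0, -1) = 1
  height(18) = 1 + max(2, 1) = 3
  height(35) = 1 + max(-1, -1) = 0
  height(47) = 1 + max(0, -1) = 1
  height(28) = 1 + max(3, 1) = 4
Height = 4


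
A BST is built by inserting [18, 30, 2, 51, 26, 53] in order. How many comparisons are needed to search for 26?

Search path for 26: 18 -> 30 -> 26
Found: True
Comparisons: 3


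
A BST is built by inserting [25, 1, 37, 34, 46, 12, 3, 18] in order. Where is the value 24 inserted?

Starting tree (level order): [25, 1, 37, None, 12, 34, 46, 3, 18]
Insertion path: 25 -> 1 -> 12 -> 18
Result: insert 24 as right child of 18
Final tree (level order): [25, 1, 37, None, 12, 34, 46, 3, 18, None, None, None, None, None, None, None, 24]


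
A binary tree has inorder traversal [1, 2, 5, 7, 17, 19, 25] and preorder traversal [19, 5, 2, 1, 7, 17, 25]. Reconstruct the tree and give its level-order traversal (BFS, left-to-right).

Inorder:  [1, 2, 5, 7, 17, 19, 25]
Preorder: [19, 5, 2, 1, 7, 17, 25]
Algorithm: preorder visits root first, so consume preorder in order;
for each root, split the current inorder slice at that value into
left-subtree inorder and right-subtree inorder, then recurse.
Recursive splits:
  root=19; inorder splits into left=[1, 2, 5, 7, 17], right=[25]
  root=5; inorder splits into left=[1, 2], right=[7, 17]
  root=2; inorder splits into left=[1], right=[]
  root=1; inorder splits into left=[], right=[]
  root=7; inorder splits into left=[], right=[17]
  root=17; inorder splits into left=[], right=[]
  root=25; inorder splits into left=[], right=[]
Reconstructed level-order: [19, 5, 25, 2, 7, 1, 17]


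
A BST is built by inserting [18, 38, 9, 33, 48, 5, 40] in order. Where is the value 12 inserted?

Starting tree (level order): [18, 9, 38, 5, None, 33, 48, None, None, None, None, 40]
Insertion path: 18 -> 9
Result: insert 12 as right child of 9
Final tree (level order): [18, 9, 38, 5, 12, 33, 48, None, None, None, None, None, None, 40]


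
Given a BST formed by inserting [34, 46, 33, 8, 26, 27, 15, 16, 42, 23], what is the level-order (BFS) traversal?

Tree insertion order: [34, 46, 33, 8, 26, 27, 15, 16, 42, 23]
Tree (level-order array): [34, 33, 46, 8, None, 42, None, None, 26, None, None, 15, 27, None, 16, None, None, None, 23]
BFS from the root, enqueuing left then right child of each popped node:
  queue [34] -> pop 34, enqueue [33, 46], visited so far: [34]
  queue [33, 46] -> pop 33, enqueue [8], visited so far: [34, 33]
  queue [46, 8] -> pop 46, enqueue [42], visited so far: [34, 33, 46]
  queue [8, 42] -> pop 8, enqueue [26], visited so far: [34, 33, 46, 8]
  queue [42, 26] -> pop 42, enqueue [none], visited so far: [34, 33, 46, 8, 42]
  queue [26] -> pop 26, enqueue [15, 27], visited so far: [34, 33, 46, 8, 42, 26]
  queue [15, 27] -> pop 15, enqueue [16], visited so far: [34, 33, 46, 8, 42, 26, 15]
  queue [27, 16] -> pop 27, enqueue [none], visited so far: [34, 33, 46, 8, 42, 26, 15, 27]
  queue [16] -> pop 16, enqueue [23], visited so far: [34, 33, 46, 8, 42, 26, 15, 27, 16]
  queue [23] -> pop 23, enqueue [none], visited so far: [34, 33, 46, 8, 42, 26, 15, 27, 16, 23]
Result: [34, 33, 46, 8, 42, 26, 15, 27, 16, 23]


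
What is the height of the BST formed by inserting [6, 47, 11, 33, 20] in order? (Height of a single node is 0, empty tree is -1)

Insertion order: [6, 47, 11, 33, 20]
Tree (level-order array): [6, None, 47, 11, None, None, 33, 20]
Compute height bottom-up (empty subtree = -1):
  height(20) = 1 + max(-1, -1) = 0
  height(33) = 1 + max(0, -1) = 1
  height(11) = 1 + max(-1, 1) = 2
  height(47) = 1 + max(2, -1) = 3
  height(6) = 1 + max(-1, 3) = 4
Height = 4


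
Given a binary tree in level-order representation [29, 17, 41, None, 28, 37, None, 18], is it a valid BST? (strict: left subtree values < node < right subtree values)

Level-order array: [29, 17, 41, None, 28, 37, None, 18]
Validate using subtree bounds (lo, hi): at each node, require lo < value < hi,
then recurse left with hi=value and right with lo=value.
Preorder trace (stopping at first violation):
  at node 29 with bounds (-inf, +inf): OK
  at node 17 with bounds (-inf, 29): OK
  at node 28 with bounds (17, 29): OK
  at node 18 with bounds (17, 28): OK
  at node 41 with bounds (29, +inf): OK
  at node 37 with bounds (29, 41): OK
No violation found at any node.
Result: Valid BST


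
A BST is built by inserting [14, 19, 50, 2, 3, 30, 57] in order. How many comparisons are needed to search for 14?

Search path for 14: 14
Found: True
Comparisons: 1


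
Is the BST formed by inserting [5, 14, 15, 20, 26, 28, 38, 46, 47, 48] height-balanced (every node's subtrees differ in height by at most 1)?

Tree (level-order array): [5, None, 14, None, 15, None, 20, None, 26, None, 28, None, 38, None, 46, None, 47, None, 48]
Definition: a tree is height-balanced if, at every node, |h(left) - h(right)| <= 1 (empty subtree has height -1).
Bottom-up per-node check:
  node 48: h_left=-1, h_right=-1, diff=0 [OK], height=0
  node 47: h_left=-1, h_right=0, diff=1 [OK], height=1
  node 46: h_left=-1, h_right=1, diff=2 [FAIL (|-1-1|=2 > 1)], height=2
  node 38: h_left=-1, h_right=2, diff=3 [FAIL (|-1-2|=3 > 1)], height=3
  node 28: h_left=-1, h_right=3, diff=4 [FAIL (|-1-3|=4 > 1)], height=4
  node 26: h_left=-1, h_right=4, diff=5 [FAIL (|-1-4|=5 > 1)], height=5
  node 20: h_left=-1, h_right=5, diff=6 [FAIL (|-1-5|=6 > 1)], height=6
  node 15: h_left=-1, h_right=6, diff=7 [FAIL (|-1-6|=7 > 1)], height=7
  node 14: h_left=-1, h_right=7, diff=8 [FAIL (|-1-7|=8 > 1)], height=8
  node 5: h_left=-1, h_right=8, diff=9 [FAIL (|-1-8|=9 > 1)], height=9
Node 46 violates the condition: |-1 - 1| = 2 > 1.
Result: Not balanced


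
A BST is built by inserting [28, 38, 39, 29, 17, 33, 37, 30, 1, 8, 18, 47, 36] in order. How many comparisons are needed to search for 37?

Search path for 37: 28 -> 38 -> 29 -> 33 -> 37
Found: True
Comparisons: 5


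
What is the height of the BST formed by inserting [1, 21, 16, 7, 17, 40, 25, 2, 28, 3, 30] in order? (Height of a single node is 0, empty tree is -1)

Insertion order: [1, 21, 16, 7, 17, 40, 25, 2, 28, 3, 30]
Tree (level-order array): [1, None, 21, 16, 40, 7, 17, 25, None, 2, None, None, None, None, 28, None, 3, None, 30]
Compute height bottom-up (empty subtree = -1):
  height(3) = 1 + max(-1, -1) = 0
  height(2) = 1 + max(-1, 0) = 1
  height(7) = 1 + max(1, -1) = 2
  height(17) = 1 + max(-1, -1) = 0
  height(16) = 1 + max(2, 0) = 3
  height(30) = 1 + max(-1, -1) = 0
  height(28) = 1 + max(-1, 0) = 1
  height(25) = 1 + max(-1, 1) = 2
  height(40) = 1 + max(2, -1) = 3
  height(21) = 1 + max(3, 3) = 4
  height(1) = 1 + max(-1, 4) = 5
Height = 5


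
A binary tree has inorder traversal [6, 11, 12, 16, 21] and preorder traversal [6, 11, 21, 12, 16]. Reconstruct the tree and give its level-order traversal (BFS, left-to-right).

Inorder:  [6, 11, 12, 16, 21]
Preorder: [6, 11, 21, 12, 16]
Algorithm: preorder visits root first, so consume preorder in order;
for each root, split the current inorder slice at that value into
left-subtree inorder and right-subtree inorder, then recurse.
Recursive splits:
  root=6; inorder splits into left=[], right=[11, 12, 16, 21]
  root=11; inorder splits into left=[], right=[12, 16, 21]
  root=21; inorder splits into left=[12, 16], right=[]
  root=12; inorder splits into left=[], right=[16]
  root=16; inorder splits into left=[], right=[]
Reconstructed level-order: [6, 11, 21, 12, 16]


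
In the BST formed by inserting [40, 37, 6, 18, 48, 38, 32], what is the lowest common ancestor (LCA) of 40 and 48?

Tree insertion order: [40, 37, 6, 18, 48, 38, 32]
Tree (level-order array): [40, 37, 48, 6, 38, None, None, None, 18, None, None, None, 32]
In a BST, the LCA of p=40, q=48 is the first node v on the
root-to-leaf path with p <= v <= q (go left if both < v, right if both > v).
Walk from root:
  at 40: 40 <= 40 <= 48, this is the LCA
LCA = 40


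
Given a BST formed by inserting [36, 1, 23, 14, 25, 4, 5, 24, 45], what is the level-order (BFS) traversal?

Tree insertion order: [36, 1, 23, 14, 25, 4, 5, 24, 45]
Tree (level-order array): [36, 1, 45, None, 23, None, None, 14, 25, 4, None, 24, None, None, 5]
BFS from the root, enqueuing left then right child of each popped node:
  queue [36] -> pop 36, enqueue [1, 45], visited so far: [36]
  queue [1, 45] -> pop 1, enqueue [23], visited so far: [36, 1]
  queue [45, 23] -> pop 45, enqueue [none], visited so far: [36, 1, 45]
  queue [23] -> pop 23, enqueue [14, 25], visited so far: [36, 1, 45, 23]
  queue [14, 25] -> pop 14, enqueue [4], visited so far: [36, 1, 45, 23, 14]
  queue [25, 4] -> pop 25, enqueue [24], visited so far: [36, 1, 45, 23, 14, 25]
  queue [4, 24] -> pop 4, enqueue [5], visited so far: [36, 1, 45, 23, 14, 25, 4]
  queue [24, 5] -> pop 24, enqueue [none], visited so far: [36, 1, 45, 23, 14, 25, 4, 24]
  queue [5] -> pop 5, enqueue [none], visited so far: [36, 1, 45, 23, 14, 25, 4, 24, 5]
Result: [36, 1, 45, 23, 14, 25, 4, 24, 5]


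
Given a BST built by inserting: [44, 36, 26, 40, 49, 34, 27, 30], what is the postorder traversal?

Tree insertion order: [44, 36, 26, 40, 49, 34, 27, 30]
Tree (level-order array): [44, 36, 49, 26, 40, None, None, None, 34, None, None, 27, None, None, 30]
Postorder traversal: [30, 27, 34, 26, 40, 36, 49, 44]


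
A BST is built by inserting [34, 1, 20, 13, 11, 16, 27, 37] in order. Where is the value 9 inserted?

Starting tree (level order): [34, 1, 37, None, 20, None, None, 13, 27, 11, 16]
Insertion path: 34 -> 1 -> 20 -> 13 -> 11
Result: insert 9 as left child of 11
Final tree (level order): [34, 1, 37, None, 20, None, None, 13, 27, 11, 16, None, None, 9]


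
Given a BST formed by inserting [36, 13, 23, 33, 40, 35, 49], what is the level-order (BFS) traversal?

Tree insertion order: [36, 13, 23, 33, 40, 35, 49]
Tree (level-order array): [36, 13, 40, None, 23, None, 49, None, 33, None, None, None, 35]
BFS from the root, enqueuing left then right child of each popped node:
  queue [36] -> pop 36, enqueue [13, 40], visited so far: [36]
  queue [13, 40] -> pop 13, enqueue [23], visited so far: [36, 13]
  queue [40, 23] -> pop 40, enqueue [49], visited so far: [36, 13, 40]
  queue [23, 49] -> pop 23, enqueue [33], visited so far: [36, 13, 40, 23]
  queue [49, 33] -> pop 49, enqueue [none], visited so far: [36, 13, 40, 23, 49]
  queue [33] -> pop 33, enqueue [35], visited so far: [36, 13, 40, 23, 49, 33]
  queue [35] -> pop 35, enqueue [none], visited so far: [36, 13, 40, 23, 49, 33, 35]
Result: [36, 13, 40, 23, 49, 33, 35]


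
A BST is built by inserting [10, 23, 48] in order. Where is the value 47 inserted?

Starting tree (level order): [10, None, 23, None, 48]
Insertion path: 10 -> 23 -> 48
Result: insert 47 as left child of 48
Final tree (level order): [10, None, 23, None, 48, 47]


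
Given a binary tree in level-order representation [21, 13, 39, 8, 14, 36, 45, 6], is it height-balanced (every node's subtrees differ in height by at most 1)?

Tree (level-order array): [21, 13, 39, 8, 14, 36, 45, 6]
Definition: a tree is height-balanced if, at every node, |h(left) - h(right)| <= 1 (empty subtree has height -1).
Bottom-up per-node check:
  node 6: h_left=-1, h_right=-1, diff=0 [OK], height=0
  node 8: h_left=0, h_right=-1, diff=1 [OK], height=1
  node 14: h_left=-1, h_right=-1, diff=0 [OK], height=0
  node 13: h_left=1, h_right=0, diff=1 [OK], height=2
  node 36: h_left=-1, h_right=-1, diff=0 [OK], height=0
  node 45: h_left=-1, h_right=-1, diff=0 [OK], height=0
  node 39: h_left=0, h_right=0, diff=0 [OK], height=1
  node 21: h_left=2, h_right=1, diff=1 [OK], height=3
All nodes satisfy the balance condition.
Result: Balanced


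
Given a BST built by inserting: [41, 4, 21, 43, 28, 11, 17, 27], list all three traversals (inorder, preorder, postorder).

Tree insertion order: [41, 4, 21, 43, 28, 11, 17, 27]
Tree (level-order array): [41, 4, 43, None, 21, None, None, 11, 28, None, 17, 27]
Inorder (L, root, R): [4, 11, 17, 21, 27, 28, 41, 43]
Preorder (root, L, R): [41, 4, 21, 11, 17, 28, 27, 43]
Postorder (L, R, root): [17, 11, 27, 28, 21, 4, 43, 41]


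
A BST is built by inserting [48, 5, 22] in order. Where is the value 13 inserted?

Starting tree (level order): [48, 5, None, None, 22]
Insertion path: 48 -> 5 -> 22
Result: insert 13 as left child of 22
Final tree (level order): [48, 5, None, None, 22, 13]


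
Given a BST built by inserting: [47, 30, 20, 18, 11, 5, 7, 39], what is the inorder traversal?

Tree insertion order: [47, 30, 20, 18, 11, 5, 7, 39]
Tree (level-order array): [47, 30, None, 20, 39, 18, None, None, None, 11, None, 5, None, None, 7]
Inorder traversal: [5, 7, 11, 18, 20, 30, 39, 47]


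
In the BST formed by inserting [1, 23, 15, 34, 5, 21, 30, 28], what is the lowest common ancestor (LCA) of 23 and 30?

Tree insertion order: [1, 23, 15, 34, 5, 21, 30, 28]
Tree (level-order array): [1, None, 23, 15, 34, 5, 21, 30, None, None, None, None, None, 28]
In a BST, the LCA of p=23, q=30 is the first node v on the
root-to-leaf path with p <= v <= q (go left if both < v, right if both > v).
Walk from root:
  at 1: both 23 and 30 > 1, go right
  at 23: 23 <= 23 <= 30, this is the LCA
LCA = 23


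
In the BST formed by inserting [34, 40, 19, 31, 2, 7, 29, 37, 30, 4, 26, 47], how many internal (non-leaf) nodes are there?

Tree built from: [34, 40, 19, 31, 2, 7, 29, 37, 30, 4, 26, 47]
Tree (level-order array): [34, 19, 40, 2, 31, 37, 47, None, 7, 29, None, None, None, None, None, 4, None, 26, 30]
Rule: An internal node has at least one child.
Per-node child counts:
  node 34: 2 child(ren)
  node 19: 2 child(ren)
  node 2: 1 child(ren)
  node 7: 1 child(ren)
  node 4: 0 child(ren)
  node 31: 1 child(ren)
  node 29: 2 child(ren)
  node 26: 0 child(ren)
  node 30: 0 child(ren)
  node 40: 2 child(ren)
  node 37: 0 child(ren)
  node 47: 0 child(ren)
Matching nodes: [34, 19, 2, 7, 31, 29, 40]
Count of internal (non-leaf) nodes: 7


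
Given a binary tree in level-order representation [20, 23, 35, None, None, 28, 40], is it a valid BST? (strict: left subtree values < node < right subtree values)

Level-order array: [20, 23, 35, None, None, 28, 40]
Validate using subtree bounds (lo, hi): at each node, require lo < value < hi,
then recurse left with hi=value and right with lo=value.
Preorder trace (stopping at first violation):
  at node 20 with bounds (-inf, +inf): OK
  at node 23 with bounds (-inf, 20): VIOLATION
Node 23 violates its bound: not (-inf < 23 < 20).
Result: Not a valid BST


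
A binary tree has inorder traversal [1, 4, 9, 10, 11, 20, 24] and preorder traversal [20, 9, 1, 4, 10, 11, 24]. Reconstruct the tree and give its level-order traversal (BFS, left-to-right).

Inorder:  [1, 4, 9, 10, 11, 20, 24]
Preorder: [20, 9, 1, 4, 10, 11, 24]
Algorithm: preorder visits root first, so consume preorder in order;
for each root, split the current inorder slice at that value into
left-subtree inorder and right-subtree inorder, then recurse.
Recursive splits:
  root=20; inorder splits into left=[1, 4, 9, 10, 11], right=[24]
  root=9; inorder splits into left=[1, 4], right=[10, 11]
  root=1; inorder splits into left=[], right=[4]
  root=4; inorder splits into left=[], right=[]
  root=10; inorder splits into left=[], right=[11]
  root=11; inorder splits into left=[], right=[]
  root=24; inorder splits into left=[], right=[]
Reconstructed level-order: [20, 9, 24, 1, 10, 4, 11]


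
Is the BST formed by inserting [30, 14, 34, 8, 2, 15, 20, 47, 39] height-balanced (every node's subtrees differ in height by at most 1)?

Tree (level-order array): [30, 14, 34, 8, 15, None, 47, 2, None, None, 20, 39]
Definition: a tree is height-balanced if, at every node, |h(left) - h(right)| <= 1 (empty subtree has height -1).
Bottom-up per-node check:
  node 2: h_left=-1, h_right=-1, diff=0 [OK], height=0
  node 8: h_left=0, h_right=-1, diff=1 [OK], height=1
  node 20: h_left=-1, h_right=-1, diff=0 [OK], height=0
  node 15: h_left=-1, h_right=0, diff=1 [OK], height=1
  node 14: h_left=1, h_right=1, diff=0 [OK], height=2
  node 39: h_left=-1, h_right=-1, diff=0 [OK], height=0
  node 47: h_left=0, h_right=-1, diff=1 [OK], height=1
  node 34: h_left=-1, h_right=1, diff=2 [FAIL (|-1-1|=2 > 1)], height=2
  node 30: h_left=2, h_right=2, diff=0 [OK], height=3
Node 34 violates the condition: |-1 - 1| = 2 > 1.
Result: Not balanced


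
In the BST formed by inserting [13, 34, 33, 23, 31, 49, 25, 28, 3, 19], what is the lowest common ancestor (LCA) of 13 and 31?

Tree insertion order: [13, 34, 33, 23, 31, 49, 25, 28, 3, 19]
Tree (level-order array): [13, 3, 34, None, None, 33, 49, 23, None, None, None, 19, 31, None, None, 25, None, None, 28]
In a BST, the LCA of p=13, q=31 is the first node v on the
root-to-leaf path with p <= v <= q (go left if both < v, right if both > v).
Walk from root:
  at 13: 13 <= 13 <= 31, this is the LCA
LCA = 13


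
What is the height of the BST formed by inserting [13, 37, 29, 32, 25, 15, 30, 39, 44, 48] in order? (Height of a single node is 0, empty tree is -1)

Insertion order: [13, 37, 29, 32, 25, 15, 30, 39, 44, 48]
Tree (level-order array): [13, None, 37, 29, 39, 25, 32, None, 44, 15, None, 30, None, None, 48]
Compute height bottom-up (empty subtree = -1):
  height(15) = 1 + max(-1, -1) = 0
  height(25) = 1 + max(0, -1) = 1
  height(30) = 1 + max(-1, -1) = 0
  height(32) = 1 + max(0, -1) = 1
  height(29) = 1 + max(1, 1) = 2
  height(48) = 1 + max(-1, -1) = 0
  height(44) = 1 + max(-1, 0) = 1
  height(39) = 1 + max(-1, 1) = 2
  height(37) = 1 + max(2, 2) = 3
  height(13) = 1 + max(-1, 3) = 4
Height = 4


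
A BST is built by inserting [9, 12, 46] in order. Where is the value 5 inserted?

Starting tree (level order): [9, None, 12, None, 46]
Insertion path: 9
Result: insert 5 as left child of 9
Final tree (level order): [9, 5, 12, None, None, None, 46]


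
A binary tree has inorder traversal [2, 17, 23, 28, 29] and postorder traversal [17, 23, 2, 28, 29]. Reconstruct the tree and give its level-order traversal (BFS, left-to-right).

Inorder:   [2, 17, 23, 28, 29]
Postorder: [17, 23, 2, 28, 29]
Algorithm: postorder visits root last, so walk postorder right-to-left;
each value is the root of the current inorder slice — split it at that
value, recurse on the right subtree first, then the left.
Recursive splits:
  root=29; inorder splits into left=[2, 17, 23, 28], right=[]
  root=28; inorder splits into left=[2, 17, 23], right=[]
  root=2; inorder splits into left=[], right=[17, 23]
  root=23; inorder splits into left=[17], right=[]
  root=17; inorder splits into left=[], right=[]
Reconstructed level-order: [29, 28, 2, 23, 17]


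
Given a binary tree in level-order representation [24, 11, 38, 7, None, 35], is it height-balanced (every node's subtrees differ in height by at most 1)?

Tree (level-order array): [24, 11, 38, 7, None, 35]
Definition: a tree is height-balanced if, at every node, |h(left) - h(right)| <= 1 (empty subtree has height -1).
Bottom-up per-node check:
  node 7: h_left=-1, h_right=-1, diff=0 [OK], height=0
  node 11: h_left=0, h_right=-1, diff=1 [OK], height=1
  node 35: h_left=-1, h_right=-1, diff=0 [OK], height=0
  node 38: h_left=0, h_right=-1, diff=1 [OK], height=1
  node 24: h_left=1, h_right=1, diff=0 [OK], height=2
All nodes satisfy the balance condition.
Result: Balanced


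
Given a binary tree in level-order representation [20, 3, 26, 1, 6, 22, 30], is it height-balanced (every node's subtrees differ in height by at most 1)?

Tree (level-order array): [20, 3, 26, 1, 6, 22, 30]
Definition: a tree is height-balanced if, at every node, |h(left) - h(right)| <= 1 (empty subtree has height -1).
Bottom-up per-node check:
  node 1: h_left=-1, h_right=-1, diff=0 [OK], height=0
  node 6: h_left=-1, h_right=-1, diff=0 [OK], height=0
  node 3: h_left=0, h_right=0, diff=0 [OK], height=1
  node 22: h_left=-1, h_right=-1, diff=0 [OK], height=0
  node 30: h_left=-1, h_right=-1, diff=0 [OK], height=0
  node 26: h_left=0, h_right=0, diff=0 [OK], height=1
  node 20: h_left=1, h_right=1, diff=0 [OK], height=2
All nodes satisfy the balance condition.
Result: Balanced


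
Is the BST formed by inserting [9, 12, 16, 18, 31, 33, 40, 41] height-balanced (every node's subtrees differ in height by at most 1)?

Tree (level-order array): [9, None, 12, None, 16, None, 18, None, 31, None, 33, None, 40, None, 41]
Definition: a tree is height-balanced if, at every node, |h(left) - h(right)| <= 1 (empty subtree has height -1).
Bottom-up per-node check:
  node 41: h_left=-1, h_right=-1, diff=0 [OK], height=0
  node 40: h_left=-1, h_right=0, diff=1 [OK], height=1
  node 33: h_left=-1, h_right=1, diff=2 [FAIL (|-1-1|=2 > 1)], height=2
  node 31: h_left=-1, h_right=2, diff=3 [FAIL (|-1-2|=3 > 1)], height=3
  node 18: h_left=-1, h_right=3, diff=4 [FAIL (|-1-3|=4 > 1)], height=4
  node 16: h_left=-1, h_right=4, diff=5 [FAIL (|-1-4|=5 > 1)], height=5
  node 12: h_left=-1, h_right=5, diff=6 [FAIL (|-1-5|=6 > 1)], height=6
  node 9: h_left=-1, h_right=6, diff=7 [FAIL (|-1-6|=7 > 1)], height=7
Node 33 violates the condition: |-1 - 1| = 2 > 1.
Result: Not balanced


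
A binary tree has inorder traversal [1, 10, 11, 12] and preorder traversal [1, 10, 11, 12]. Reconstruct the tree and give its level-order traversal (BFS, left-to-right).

Inorder:  [1, 10, 11, 12]
Preorder: [1, 10, 11, 12]
Algorithm: preorder visits root first, so consume preorder in order;
for each root, split the current inorder slice at that value into
left-subtree inorder and right-subtree inorder, then recurse.
Recursive splits:
  root=1; inorder splits into left=[], right=[10, 11, 12]
  root=10; inorder splits into left=[], right=[11, 12]
  root=11; inorder splits into left=[], right=[12]
  root=12; inorder splits into left=[], right=[]
Reconstructed level-order: [1, 10, 11, 12]


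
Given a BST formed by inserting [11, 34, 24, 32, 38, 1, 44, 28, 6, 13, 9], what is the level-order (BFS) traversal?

Tree insertion order: [11, 34, 24, 32, 38, 1, 44, 28, 6, 13, 9]
Tree (level-order array): [11, 1, 34, None, 6, 24, 38, None, 9, 13, 32, None, 44, None, None, None, None, 28]
BFS from the root, enqueuing left then right child of each popped node:
  queue [11] -> pop 11, enqueue [1, 34], visited so far: [11]
  queue [1, 34] -> pop 1, enqueue [6], visited so far: [11, 1]
  queue [34, 6] -> pop 34, enqueue [24, 38], visited so far: [11, 1, 34]
  queue [6, 24, 38] -> pop 6, enqueue [9], visited so far: [11, 1, 34, 6]
  queue [24, 38, 9] -> pop 24, enqueue [13, 32], visited so far: [11, 1, 34, 6, 24]
  queue [38, 9, 13, 32] -> pop 38, enqueue [44], visited so far: [11, 1, 34, 6, 24, 38]
  queue [9, 13, 32, 44] -> pop 9, enqueue [none], visited so far: [11, 1, 34, 6, 24, 38, 9]
  queue [13, 32, 44] -> pop 13, enqueue [none], visited so far: [11, 1, 34, 6, 24, 38, 9, 13]
  queue [32, 44] -> pop 32, enqueue [28], visited so far: [11, 1, 34, 6, 24, 38, 9, 13, 32]
  queue [44, 28] -> pop 44, enqueue [none], visited so far: [11, 1, 34, 6, 24, 38, 9, 13, 32, 44]
  queue [28] -> pop 28, enqueue [none], visited so far: [11, 1, 34, 6, 24, 38, 9, 13, 32, 44, 28]
Result: [11, 1, 34, 6, 24, 38, 9, 13, 32, 44, 28]


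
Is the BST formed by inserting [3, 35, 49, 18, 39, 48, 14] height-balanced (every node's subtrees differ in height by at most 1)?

Tree (level-order array): [3, None, 35, 18, 49, 14, None, 39, None, None, None, None, 48]
Definition: a tree is height-balanced if, at every node, |h(left) - h(right)| <= 1 (empty subtree has height -1).
Bottom-up per-node check:
  node 14: h_left=-1, h_right=-1, diff=0 [OK], height=0
  node 18: h_left=0, h_right=-1, diff=1 [OK], height=1
  node 48: h_left=-1, h_right=-1, diff=0 [OK], height=0
  node 39: h_left=-1, h_right=0, diff=1 [OK], height=1
  node 49: h_left=1, h_right=-1, diff=2 [FAIL (|1--1|=2 > 1)], height=2
  node 35: h_left=1, h_right=2, diff=1 [OK], height=3
  node 3: h_left=-1, h_right=3, diff=4 [FAIL (|-1-3|=4 > 1)], height=4
Node 49 violates the condition: |1 - -1| = 2 > 1.
Result: Not balanced


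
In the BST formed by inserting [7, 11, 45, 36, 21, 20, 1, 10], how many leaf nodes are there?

Tree built from: [7, 11, 45, 36, 21, 20, 1, 10]
Tree (level-order array): [7, 1, 11, None, None, 10, 45, None, None, 36, None, 21, None, 20]
Rule: A leaf has 0 children.
Per-node child counts:
  node 7: 2 child(ren)
  node 1: 0 child(ren)
  node 11: 2 child(ren)
  node 10: 0 child(ren)
  node 45: 1 child(ren)
  node 36: 1 child(ren)
  node 21: 1 child(ren)
  node 20: 0 child(ren)
Matching nodes: [1, 10, 20]
Count of leaf nodes: 3


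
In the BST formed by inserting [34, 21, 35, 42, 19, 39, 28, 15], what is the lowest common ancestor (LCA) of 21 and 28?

Tree insertion order: [34, 21, 35, 42, 19, 39, 28, 15]
Tree (level-order array): [34, 21, 35, 19, 28, None, 42, 15, None, None, None, 39]
In a BST, the LCA of p=21, q=28 is the first node v on the
root-to-leaf path with p <= v <= q (go left if both < v, right if both > v).
Walk from root:
  at 34: both 21 and 28 < 34, go left
  at 21: 21 <= 21 <= 28, this is the LCA
LCA = 21
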